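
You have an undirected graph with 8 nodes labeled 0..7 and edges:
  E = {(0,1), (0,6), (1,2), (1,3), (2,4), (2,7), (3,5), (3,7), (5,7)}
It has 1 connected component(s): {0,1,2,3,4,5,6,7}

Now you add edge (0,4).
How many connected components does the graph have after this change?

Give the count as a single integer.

Answer: 1

Derivation:
Initial component count: 1
Add (0,4): endpoints already in same component. Count unchanged: 1.
New component count: 1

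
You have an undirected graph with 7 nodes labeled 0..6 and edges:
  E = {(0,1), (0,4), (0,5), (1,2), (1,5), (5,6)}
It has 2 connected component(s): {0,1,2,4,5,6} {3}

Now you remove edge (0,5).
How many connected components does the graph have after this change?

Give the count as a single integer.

Initial component count: 2
Remove (0,5): not a bridge. Count unchanged: 2.
  After removal, components: {0,1,2,4,5,6} {3}
New component count: 2

Answer: 2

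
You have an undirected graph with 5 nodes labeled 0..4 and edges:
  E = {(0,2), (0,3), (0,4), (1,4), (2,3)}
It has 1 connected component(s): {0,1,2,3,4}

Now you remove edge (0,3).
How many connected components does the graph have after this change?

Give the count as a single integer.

Initial component count: 1
Remove (0,3): not a bridge. Count unchanged: 1.
  After removal, components: {0,1,2,3,4}
New component count: 1

Answer: 1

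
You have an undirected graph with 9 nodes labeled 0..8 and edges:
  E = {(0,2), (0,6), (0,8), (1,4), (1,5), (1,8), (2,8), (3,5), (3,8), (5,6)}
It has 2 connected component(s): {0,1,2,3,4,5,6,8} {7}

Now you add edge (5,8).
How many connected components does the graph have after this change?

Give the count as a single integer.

Answer: 2

Derivation:
Initial component count: 2
Add (5,8): endpoints already in same component. Count unchanged: 2.
New component count: 2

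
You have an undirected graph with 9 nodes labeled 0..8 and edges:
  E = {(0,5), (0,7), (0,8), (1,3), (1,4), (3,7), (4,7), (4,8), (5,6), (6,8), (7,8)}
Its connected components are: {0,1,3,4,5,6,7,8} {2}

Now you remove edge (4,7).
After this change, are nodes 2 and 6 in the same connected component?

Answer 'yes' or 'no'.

Answer: no

Derivation:
Initial components: {0,1,3,4,5,6,7,8} {2}
Removing edge (4,7): not a bridge — component count unchanged at 2.
New components: {0,1,3,4,5,6,7,8} {2}
Are 2 and 6 in the same component? no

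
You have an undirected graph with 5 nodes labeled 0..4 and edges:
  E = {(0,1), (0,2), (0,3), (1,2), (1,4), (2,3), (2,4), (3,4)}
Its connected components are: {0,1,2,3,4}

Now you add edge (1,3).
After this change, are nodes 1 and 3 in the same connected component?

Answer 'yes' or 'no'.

Answer: yes

Derivation:
Initial components: {0,1,2,3,4}
Adding edge (1,3): both already in same component {0,1,2,3,4}. No change.
New components: {0,1,2,3,4}
Are 1 and 3 in the same component? yes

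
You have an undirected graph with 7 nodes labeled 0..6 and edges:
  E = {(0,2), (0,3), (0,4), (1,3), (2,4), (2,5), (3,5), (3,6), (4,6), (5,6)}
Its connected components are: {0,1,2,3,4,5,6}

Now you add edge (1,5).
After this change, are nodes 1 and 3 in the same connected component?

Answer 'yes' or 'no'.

Initial components: {0,1,2,3,4,5,6}
Adding edge (1,5): both already in same component {0,1,2,3,4,5,6}. No change.
New components: {0,1,2,3,4,5,6}
Are 1 and 3 in the same component? yes

Answer: yes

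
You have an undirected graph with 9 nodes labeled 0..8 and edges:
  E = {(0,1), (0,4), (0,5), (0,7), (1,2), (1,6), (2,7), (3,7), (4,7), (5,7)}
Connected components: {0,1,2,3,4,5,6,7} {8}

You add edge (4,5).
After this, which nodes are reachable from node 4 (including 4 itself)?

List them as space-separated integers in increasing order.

Before: nodes reachable from 4: {0,1,2,3,4,5,6,7}
Adding (4,5): both endpoints already in same component. Reachability from 4 unchanged.
After: nodes reachable from 4: {0,1,2,3,4,5,6,7}

Answer: 0 1 2 3 4 5 6 7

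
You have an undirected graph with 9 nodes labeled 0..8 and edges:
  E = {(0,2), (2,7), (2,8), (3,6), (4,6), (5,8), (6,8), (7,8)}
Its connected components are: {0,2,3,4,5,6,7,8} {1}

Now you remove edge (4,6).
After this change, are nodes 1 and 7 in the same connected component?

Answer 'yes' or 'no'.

Answer: no

Derivation:
Initial components: {0,2,3,4,5,6,7,8} {1}
Removing edge (4,6): it was a bridge — component count 2 -> 3.
New components: {0,2,3,5,6,7,8} {1} {4}
Are 1 and 7 in the same component? no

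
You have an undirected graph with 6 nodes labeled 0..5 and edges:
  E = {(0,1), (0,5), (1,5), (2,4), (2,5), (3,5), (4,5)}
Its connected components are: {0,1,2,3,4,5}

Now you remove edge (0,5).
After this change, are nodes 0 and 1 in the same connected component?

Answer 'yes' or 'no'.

Initial components: {0,1,2,3,4,5}
Removing edge (0,5): not a bridge — component count unchanged at 1.
New components: {0,1,2,3,4,5}
Are 0 and 1 in the same component? yes

Answer: yes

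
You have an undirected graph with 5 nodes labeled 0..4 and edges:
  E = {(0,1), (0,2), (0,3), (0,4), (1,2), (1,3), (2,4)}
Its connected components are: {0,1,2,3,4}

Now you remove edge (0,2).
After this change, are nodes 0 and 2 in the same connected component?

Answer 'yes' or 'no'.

Initial components: {0,1,2,3,4}
Removing edge (0,2): not a bridge — component count unchanged at 1.
New components: {0,1,2,3,4}
Are 0 and 2 in the same component? yes

Answer: yes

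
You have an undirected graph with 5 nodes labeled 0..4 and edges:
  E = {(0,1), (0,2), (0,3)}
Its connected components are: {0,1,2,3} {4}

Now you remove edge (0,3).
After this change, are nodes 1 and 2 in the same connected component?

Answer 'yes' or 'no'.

Answer: yes

Derivation:
Initial components: {0,1,2,3} {4}
Removing edge (0,3): it was a bridge — component count 2 -> 3.
New components: {0,1,2} {3} {4}
Are 1 and 2 in the same component? yes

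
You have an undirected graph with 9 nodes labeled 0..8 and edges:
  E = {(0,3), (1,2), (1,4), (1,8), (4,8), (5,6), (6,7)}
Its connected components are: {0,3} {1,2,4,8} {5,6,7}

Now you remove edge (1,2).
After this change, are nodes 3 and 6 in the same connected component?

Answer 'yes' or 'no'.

Initial components: {0,3} {1,2,4,8} {5,6,7}
Removing edge (1,2): it was a bridge — component count 3 -> 4.
New components: {0,3} {1,4,8} {2} {5,6,7}
Are 3 and 6 in the same component? no

Answer: no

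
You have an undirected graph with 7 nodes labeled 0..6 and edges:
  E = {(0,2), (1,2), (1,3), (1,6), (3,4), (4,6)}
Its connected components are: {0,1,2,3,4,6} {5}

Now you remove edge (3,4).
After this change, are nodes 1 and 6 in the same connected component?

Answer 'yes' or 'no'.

Answer: yes

Derivation:
Initial components: {0,1,2,3,4,6} {5}
Removing edge (3,4): not a bridge — component count unchanged at 2.
New components: {0,1,2,3,4,6} {5}
Are 1 and 6 in the same component? yes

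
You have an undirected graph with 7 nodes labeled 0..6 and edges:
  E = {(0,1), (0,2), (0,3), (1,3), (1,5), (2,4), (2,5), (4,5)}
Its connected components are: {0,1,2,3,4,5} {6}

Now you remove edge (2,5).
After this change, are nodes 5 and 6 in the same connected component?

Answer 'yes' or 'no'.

Answer: no

Derivation:
Initial components: {0,1,2,3,4,5} {6}
Removing edge (2,5): not a bridge — component count unchanged at 2.
New components: {0,1,2,3,4,5} {6}
Are 5 and 6 in the same component? no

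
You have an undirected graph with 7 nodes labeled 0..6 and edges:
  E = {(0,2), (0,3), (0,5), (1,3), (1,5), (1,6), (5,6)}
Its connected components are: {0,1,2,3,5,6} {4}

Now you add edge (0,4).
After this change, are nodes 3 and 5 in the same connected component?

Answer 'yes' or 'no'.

Answer: yes

Derivation:
Initial components: {0,1,2,3,5,6} {4}
Adding edge (0,4): merges {0,1,2,3,5,6} and {4}.
New components: {0,1,2,3,4,5,6}
Are 3 and 5 in the same component? yes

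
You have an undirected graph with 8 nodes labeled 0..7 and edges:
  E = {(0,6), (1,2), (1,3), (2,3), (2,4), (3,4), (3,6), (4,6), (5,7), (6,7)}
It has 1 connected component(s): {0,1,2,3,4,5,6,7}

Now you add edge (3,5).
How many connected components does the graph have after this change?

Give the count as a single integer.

Initial component count: 1
Add (3,5): endpoints already in same component. Count unchanged: 1.
New component count: 1

Answer: 1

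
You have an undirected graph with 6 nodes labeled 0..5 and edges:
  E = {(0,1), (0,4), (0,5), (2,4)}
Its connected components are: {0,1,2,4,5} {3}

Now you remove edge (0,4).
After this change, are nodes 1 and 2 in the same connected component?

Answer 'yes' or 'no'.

Answer: no

Derivation:
Initial components: {0,1,2,4,5} {3}
Removing edge (0,4): it was a bridge — component count 2 -> 3.
New components: {0,1,5} {2,4} {3}
Are 1 and 2 in the same component? no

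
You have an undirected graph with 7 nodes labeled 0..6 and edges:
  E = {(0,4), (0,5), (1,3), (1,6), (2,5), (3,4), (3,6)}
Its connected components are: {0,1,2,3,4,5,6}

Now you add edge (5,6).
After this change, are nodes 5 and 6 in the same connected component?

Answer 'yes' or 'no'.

Answer: yes

Derivation:
Initial components: {0,1,2,3,4,5,6}
Adding edge (5,6): both already in same component {0,1,2,3,4,5,6}. No change.
New components: {0,1,2,3,4,5,6}
Are 5 and 6 in the same component? yes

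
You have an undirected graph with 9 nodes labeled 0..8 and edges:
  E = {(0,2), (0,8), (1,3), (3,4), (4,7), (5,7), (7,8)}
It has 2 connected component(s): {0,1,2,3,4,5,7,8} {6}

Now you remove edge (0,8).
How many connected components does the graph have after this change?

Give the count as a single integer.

Initial component count: 2
Remove (0,8): it was a bridge. Count increases: 2 -> 3.
  After removal, components: {0,2} {1,3,4,5,7,8} {6}
New component count: 3

Answer: 3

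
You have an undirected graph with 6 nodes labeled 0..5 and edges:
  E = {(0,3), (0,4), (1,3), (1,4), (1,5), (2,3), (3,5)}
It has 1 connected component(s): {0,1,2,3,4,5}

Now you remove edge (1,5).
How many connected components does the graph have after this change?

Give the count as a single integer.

Initial component count: 1
Remove (1,5): not a bridge. Count unchanged: 1.
  After removal, components: {0,1,2,3,4,5}
New component count: 1

Answer: 1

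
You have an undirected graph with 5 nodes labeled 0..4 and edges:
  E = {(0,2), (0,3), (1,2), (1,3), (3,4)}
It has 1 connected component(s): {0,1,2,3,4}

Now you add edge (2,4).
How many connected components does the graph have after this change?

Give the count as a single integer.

Answer: 1

Derivation:
Initial component count: 1
Add (2,4): endpoints already in same component. Count unchanged: 1.
New component count: 1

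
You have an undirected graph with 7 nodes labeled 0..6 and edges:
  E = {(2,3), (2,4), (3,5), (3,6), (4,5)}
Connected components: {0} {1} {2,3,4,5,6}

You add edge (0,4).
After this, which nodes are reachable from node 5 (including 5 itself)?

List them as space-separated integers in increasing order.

Before: nodes reachable from 5: {2,3,4,5,6}
Adding (0,4): merges 5's component with another. Reachability grows.
After: nodes reachable from 5: {0,2,3,4,5,6}

Answer: 0 2 3 4 5 6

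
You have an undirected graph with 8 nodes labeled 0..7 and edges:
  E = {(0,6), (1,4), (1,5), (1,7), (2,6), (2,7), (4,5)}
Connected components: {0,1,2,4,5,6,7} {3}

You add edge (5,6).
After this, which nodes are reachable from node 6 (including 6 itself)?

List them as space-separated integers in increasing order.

Answer: 0 1 2 4 5 6 7

Derivation:
Before: nodes reachable from 6: {0,1,2,4,5,6,7}
Adding (5,6): both endpoints already in same component. Reachability from 6 unchanged.
After: nodes reachable from 6: {0,1,2,4,5,6,7}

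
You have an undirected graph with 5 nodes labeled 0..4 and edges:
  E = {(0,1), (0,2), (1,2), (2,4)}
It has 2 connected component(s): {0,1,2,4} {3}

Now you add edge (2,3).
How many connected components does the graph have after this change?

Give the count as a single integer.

Answer: 1

Derivation:
Initial component count: 2
Add (2,3): merges two components. Count decreases: 2 -> 1.
New component count: 1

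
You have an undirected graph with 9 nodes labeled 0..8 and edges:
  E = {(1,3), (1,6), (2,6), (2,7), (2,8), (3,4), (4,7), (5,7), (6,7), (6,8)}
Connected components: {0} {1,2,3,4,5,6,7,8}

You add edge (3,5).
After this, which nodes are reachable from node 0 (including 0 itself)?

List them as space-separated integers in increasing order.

Answer: 0

Derivation:
Before: nodes reachable from 0: {0}
Adding (3,5): both endpoints already in same component. Reachability from 0 unchanged.
After: nodes reachable from 0: {0}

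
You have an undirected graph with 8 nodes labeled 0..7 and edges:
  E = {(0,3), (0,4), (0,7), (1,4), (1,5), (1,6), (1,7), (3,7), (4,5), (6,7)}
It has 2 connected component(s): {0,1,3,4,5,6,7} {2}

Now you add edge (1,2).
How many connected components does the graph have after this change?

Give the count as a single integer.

Initial component count: 2
Add (1,2): merges two components. Count decreases: 2 -> 1.
New component count: 1

Answer: 1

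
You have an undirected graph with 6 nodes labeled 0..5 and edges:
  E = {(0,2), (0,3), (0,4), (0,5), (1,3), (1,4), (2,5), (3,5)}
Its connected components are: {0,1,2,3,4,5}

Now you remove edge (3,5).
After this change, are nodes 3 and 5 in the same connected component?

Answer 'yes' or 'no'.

Initial components: {0,1,2,3,4,5}
Removing edge (3,5): not a bridge — component count unchanged at 1.
New components: {0,1,2,3,4,5}
Are 3 and 5 in the same component? yes

Answer: yes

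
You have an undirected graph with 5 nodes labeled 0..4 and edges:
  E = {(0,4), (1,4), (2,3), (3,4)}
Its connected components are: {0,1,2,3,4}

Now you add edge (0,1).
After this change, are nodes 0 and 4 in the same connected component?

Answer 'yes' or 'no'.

Initial components: {0,1,2,3,4}
Adding edge (0,1): both already in same component {0,1,2,3,4}. No change.
New components: {0,1,2,3,4}
Are 0 and 4 in the same component? yes

Answer: yes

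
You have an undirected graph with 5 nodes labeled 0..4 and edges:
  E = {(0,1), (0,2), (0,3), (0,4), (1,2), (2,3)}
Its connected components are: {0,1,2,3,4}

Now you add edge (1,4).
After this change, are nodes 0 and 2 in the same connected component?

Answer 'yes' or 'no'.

Answer: yes

Derivation:
Initial components: {0,1,2,3,4}
Adding edge (1,4): both already in same component {0,1,2,3,4}. No change.
New components: {0,1,2,3,4}
Are 0 and 2 in the same component? yes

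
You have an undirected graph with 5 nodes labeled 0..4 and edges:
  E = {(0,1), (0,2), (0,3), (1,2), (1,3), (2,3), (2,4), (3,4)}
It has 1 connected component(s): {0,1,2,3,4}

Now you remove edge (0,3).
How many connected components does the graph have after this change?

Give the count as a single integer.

Answer: 1

Derivation:
Initial component count: 1
Remove (0,3): not a bridge. Count unchanged: 1.
  After removal, components: {0,1,2,3,4}
New component count: 1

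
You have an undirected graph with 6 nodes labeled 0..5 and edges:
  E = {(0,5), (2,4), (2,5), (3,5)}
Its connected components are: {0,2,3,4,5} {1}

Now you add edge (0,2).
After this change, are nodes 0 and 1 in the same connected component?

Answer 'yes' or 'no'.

Answer: no

Derivation:
Initial components: {0,2,3,4,5} {1}
Adding edge (0,2): both already in same component {0,2,3,4,5}. No change.
New components: {0,2,3,4,5} {1}
Are 0 and 1 in the same component? no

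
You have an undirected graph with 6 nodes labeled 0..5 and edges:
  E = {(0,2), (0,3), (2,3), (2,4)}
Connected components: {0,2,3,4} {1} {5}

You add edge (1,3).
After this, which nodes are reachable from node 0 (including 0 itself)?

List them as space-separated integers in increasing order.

Answer: 0 1 2 3 4

Derivation:
Before: nodes reachable from 0: {0,2,3,4}
Adding (1,3): merges 0's component with another. Reachability grows.
After: nodes reachable from 0: {0,1,2,3,4}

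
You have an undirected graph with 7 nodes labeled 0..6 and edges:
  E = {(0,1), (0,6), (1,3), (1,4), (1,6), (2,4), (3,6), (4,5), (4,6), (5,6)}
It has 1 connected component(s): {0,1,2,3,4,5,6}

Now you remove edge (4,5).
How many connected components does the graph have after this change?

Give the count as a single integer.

Initial component count: 1
Remove (4,5): not a bridge. Count unchanged: 1.
  After removal, components: {0,1,2,3,4,5,6}
New component count: 1

Answer: 1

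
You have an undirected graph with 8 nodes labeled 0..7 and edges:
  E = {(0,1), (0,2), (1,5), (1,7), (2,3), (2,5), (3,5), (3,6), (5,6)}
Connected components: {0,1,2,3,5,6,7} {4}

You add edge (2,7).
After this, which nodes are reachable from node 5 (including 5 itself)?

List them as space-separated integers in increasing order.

Before: nodes reachable from 5: {0,1,2,3,5,6,7}
Adding (2,7): both endpoints already in same component. Reachability from 5 unchanged.
After: nodes reachable from 5: {0,1,2,3,5,6,7}

Answer: 0 1 2 3 5 6 7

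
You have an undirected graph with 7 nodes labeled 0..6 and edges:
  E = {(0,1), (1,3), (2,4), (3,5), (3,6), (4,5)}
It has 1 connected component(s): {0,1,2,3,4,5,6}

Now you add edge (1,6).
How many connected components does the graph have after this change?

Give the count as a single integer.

Initial component count: 1
Add (1,6): endpoints already in same component. Count unchanged: 1.
New component count: 1

Answer: 1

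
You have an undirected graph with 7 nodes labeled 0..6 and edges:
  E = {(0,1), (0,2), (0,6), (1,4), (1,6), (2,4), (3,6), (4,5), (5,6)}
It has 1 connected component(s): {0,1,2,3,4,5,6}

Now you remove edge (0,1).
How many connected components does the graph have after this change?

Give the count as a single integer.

Initial component count: 1
Remove (0,1): not a bridge. Count unchanged: 1.
  After removal, components: {0,1,2,3,4,5,6}
New component count: 1

Answer: 1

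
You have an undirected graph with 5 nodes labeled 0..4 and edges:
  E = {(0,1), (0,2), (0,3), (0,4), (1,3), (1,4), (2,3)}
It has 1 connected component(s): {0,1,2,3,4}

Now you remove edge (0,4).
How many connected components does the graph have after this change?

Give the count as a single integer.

Answer: 1

Derivation:
Initial component count: 1
Remove (0,4): not a bridge. Count unchanged: 1.
  After removal, components: {0,1,2,3,4}
New component count: 1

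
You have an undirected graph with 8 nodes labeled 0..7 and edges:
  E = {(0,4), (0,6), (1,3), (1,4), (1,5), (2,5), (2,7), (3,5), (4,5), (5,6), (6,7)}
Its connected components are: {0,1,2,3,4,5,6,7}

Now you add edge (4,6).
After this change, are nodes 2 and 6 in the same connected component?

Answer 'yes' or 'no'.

Initial components: {0,1,2,3,4,5,6,7}
Adding edge (4,6): both already in same component {0,1,2,3,4,5,6,7}. No change.
New components: {0,1,2,3,4,5,6,7}
Are 2 and 6 in the same component? yes

Answer: yes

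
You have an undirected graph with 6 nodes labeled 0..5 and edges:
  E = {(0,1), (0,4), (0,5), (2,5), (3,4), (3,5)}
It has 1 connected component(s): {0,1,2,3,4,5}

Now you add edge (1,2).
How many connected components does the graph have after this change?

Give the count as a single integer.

Answer: 1

Derivation:
Initial component count: 1
Add (1,2): endpoints already in same component. Count unchanged: 1.
New component count: 1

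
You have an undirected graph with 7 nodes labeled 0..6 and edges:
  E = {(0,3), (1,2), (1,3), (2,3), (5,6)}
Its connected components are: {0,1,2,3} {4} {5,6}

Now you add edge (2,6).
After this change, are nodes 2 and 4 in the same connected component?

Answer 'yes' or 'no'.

Answer: no

Derivation:
Initial components: {0,1,2,3} {4} {5,6}
Adding edge (2,6): merges {0,1,2,3} and {5,6}.
New components: {0,1,2,3,5,6} {4}
Are 2 and 4 in the same component? no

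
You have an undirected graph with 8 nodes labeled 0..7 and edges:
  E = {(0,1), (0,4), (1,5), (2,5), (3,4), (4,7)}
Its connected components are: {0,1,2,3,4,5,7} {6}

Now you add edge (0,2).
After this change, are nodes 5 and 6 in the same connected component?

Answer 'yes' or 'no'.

Answer: no

Derivation:
Initial components: {0,1,2,3,4,5,7} {6}
Adding edge (0,2): both already in same component {0,1,2,3,4,5,7}. No change.
New components: {0,1,2,3,4,5,7} {6}
Are 5 and 6 in the same component? no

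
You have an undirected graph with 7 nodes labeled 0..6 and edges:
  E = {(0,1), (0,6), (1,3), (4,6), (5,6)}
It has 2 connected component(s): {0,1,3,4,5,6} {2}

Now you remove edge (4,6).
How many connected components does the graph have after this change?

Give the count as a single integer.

Answer: 3

Derivation:
Initial component count: 2
Remove (4,6): it was a bridge. Count increases: 2 -> 3.
  After removal, components: {0,1,3,5,6} {2} {4}
New component count: 3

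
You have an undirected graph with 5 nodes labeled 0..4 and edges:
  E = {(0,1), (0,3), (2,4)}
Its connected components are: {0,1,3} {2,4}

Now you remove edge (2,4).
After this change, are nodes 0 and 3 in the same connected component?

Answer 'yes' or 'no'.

Initial components: {0,1,3} {2,4}
Removing edge (2,4): it was a bridge — component count 2 -> 3.
New components: {0,1,3} {2} {4}
Are 0 and 3 in the same component? yes

Answer: yes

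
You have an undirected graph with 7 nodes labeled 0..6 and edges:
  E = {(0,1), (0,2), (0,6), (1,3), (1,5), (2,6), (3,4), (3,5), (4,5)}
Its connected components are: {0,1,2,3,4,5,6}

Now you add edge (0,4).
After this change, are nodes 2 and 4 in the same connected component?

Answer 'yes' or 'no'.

Initial components: {0,1,2,3,4,5,6}
Adding edge (0,4): both already in same component {0,1,2,3,4,5,6}. No change.
New components: {0,1,2,3,4,5,6}
Are 2 and 4 in the same component? yes

Answer: yes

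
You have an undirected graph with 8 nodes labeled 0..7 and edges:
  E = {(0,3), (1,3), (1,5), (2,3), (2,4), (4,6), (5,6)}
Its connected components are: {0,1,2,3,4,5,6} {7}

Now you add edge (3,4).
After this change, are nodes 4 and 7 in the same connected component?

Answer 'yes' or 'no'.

Answer: no

Derivation:
Initial components: {0,1,2,3,4,5,6} {7}
Adding edge (3,4): both already in same component {0,1,2,3,4,5,6}. No change.
New components: {0,1,2,3,4,5,6} {7}
Are 4 and 7 in the same component? no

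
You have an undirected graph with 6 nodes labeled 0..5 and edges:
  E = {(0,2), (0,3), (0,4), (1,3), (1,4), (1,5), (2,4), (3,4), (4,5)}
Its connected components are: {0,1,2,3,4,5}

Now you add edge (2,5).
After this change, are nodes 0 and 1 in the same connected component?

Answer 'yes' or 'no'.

Initial components: {0,1,2,3,4,5}
Adding edge (2,5): both already in same component {0,1,2,3,4,5}. No change.
New components: {0,1,2,3,4,5}
Are 0 and 1 in the same component? yes

Answer: yes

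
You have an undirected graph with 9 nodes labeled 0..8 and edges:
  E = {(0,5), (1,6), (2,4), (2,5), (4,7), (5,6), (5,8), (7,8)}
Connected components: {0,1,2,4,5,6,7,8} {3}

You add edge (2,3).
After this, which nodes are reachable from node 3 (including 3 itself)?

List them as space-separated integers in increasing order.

Answer: 0 1 2 3 4 5 6 7 8

Derivation:
Before: nodes reachable from 3: {3}
Adding (2,3): merges 3's component with another. Reachability grows.
After: nodes reachable from 3: {0,1,2,3,4,5,6,7,8}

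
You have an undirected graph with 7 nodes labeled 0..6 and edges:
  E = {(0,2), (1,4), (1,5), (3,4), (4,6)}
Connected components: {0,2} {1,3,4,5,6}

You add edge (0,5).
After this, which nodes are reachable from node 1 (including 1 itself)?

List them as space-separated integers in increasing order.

Before: nodes reachable from 1: {1,3,4,5,6}
Adding (0,5): merges 1's component with another. Reachability grows.
After: nodes reachable from 1: {0,1,2,3,4,5,6}

Answer: 0 1 2 3 4 5 6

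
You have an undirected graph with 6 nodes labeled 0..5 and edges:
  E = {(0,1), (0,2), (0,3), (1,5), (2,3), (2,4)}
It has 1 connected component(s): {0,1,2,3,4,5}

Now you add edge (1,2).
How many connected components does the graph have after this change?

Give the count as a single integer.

Answer: 1

Derivation:
Initial component count: 1
Add (1,2): endpoints already in same component. Count unchanged: 1.
New component count: 1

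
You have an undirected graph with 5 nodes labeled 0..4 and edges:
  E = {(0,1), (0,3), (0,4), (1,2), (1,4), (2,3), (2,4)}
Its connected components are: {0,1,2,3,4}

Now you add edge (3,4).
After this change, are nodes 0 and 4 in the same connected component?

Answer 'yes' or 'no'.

Initial components: {0,1,2,3,4}
Adding edge (3,4): both already in same component {0,1,2,3,4}. No change.
New components: {0,1,2,3,4}
Are 0 and 4 in the same component? yes

Answer: yes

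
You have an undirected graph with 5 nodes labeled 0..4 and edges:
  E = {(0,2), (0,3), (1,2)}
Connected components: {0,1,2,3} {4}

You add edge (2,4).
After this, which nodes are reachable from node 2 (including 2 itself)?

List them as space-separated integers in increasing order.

Before: nodes reachable from 2: {0,1,2,3}
Adding (2,4): merges 2's component with another. Reachability grows.
After: nodes reachable from 2: {0,1,2,3,4}

Answer: 0 1 2 3 4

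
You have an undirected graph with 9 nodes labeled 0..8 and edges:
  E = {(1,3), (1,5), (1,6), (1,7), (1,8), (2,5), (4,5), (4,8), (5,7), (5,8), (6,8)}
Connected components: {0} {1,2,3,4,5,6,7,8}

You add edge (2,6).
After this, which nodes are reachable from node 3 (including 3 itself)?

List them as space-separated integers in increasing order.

Answer: 1 2 3 4 5 6 7 8

Derivation:
Before: nodes reachable from 3: {1,2,3,4,5,6,7,8}
Adding (2,6): both endpoints already in same component. Reachability from 3 unchanged.
After: nodes reachable from 3: {1,2,3,4,5,6,7,8}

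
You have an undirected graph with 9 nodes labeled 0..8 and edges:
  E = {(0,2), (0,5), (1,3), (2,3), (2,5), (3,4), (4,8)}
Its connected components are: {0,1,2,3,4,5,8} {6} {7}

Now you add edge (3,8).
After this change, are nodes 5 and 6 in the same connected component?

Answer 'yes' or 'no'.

Initial components: {0,1,2,3,4,5,8} {6} {7}
Adding edge (3,8): both already in same component {0,1,2,3,4,5,8}. No change.
New components: {0,1,2,3,4,5,8} {6} {7}
Are 5 and 6 in the same component? no

Answer: no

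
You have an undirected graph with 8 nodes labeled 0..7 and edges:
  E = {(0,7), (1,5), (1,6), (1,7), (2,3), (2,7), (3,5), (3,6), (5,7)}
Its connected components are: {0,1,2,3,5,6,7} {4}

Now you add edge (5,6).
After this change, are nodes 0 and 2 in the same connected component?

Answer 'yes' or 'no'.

Initial components: {0,1,2,3,5,6,7} {4}
Adding edge (5,6): both already in same component {0,1,2,3,5,6,7}. No change.
New components: {0,1,2,3,5,6,7} {4}
Are 0 and 2 in the same component? yes

Answer: yes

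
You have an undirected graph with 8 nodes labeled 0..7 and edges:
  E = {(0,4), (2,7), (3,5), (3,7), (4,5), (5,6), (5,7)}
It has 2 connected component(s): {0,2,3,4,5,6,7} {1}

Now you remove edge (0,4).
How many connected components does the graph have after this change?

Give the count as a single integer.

Answer: 3

Derivation:
Initial component count: 2
Remove (0,4): it was a bridge. Count increases: 2 -> 3.
  After removal, components: {0} {1} {2,3,4,5,6,7}
New component count: 3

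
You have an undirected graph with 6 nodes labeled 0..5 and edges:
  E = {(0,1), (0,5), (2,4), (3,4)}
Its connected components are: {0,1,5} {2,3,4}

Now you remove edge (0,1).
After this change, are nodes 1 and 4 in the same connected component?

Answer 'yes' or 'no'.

Answer: no

Derivation:
Initial components: {0,1,5} {2,3,4}
Removing edge (0,1): it was a bridge — component count 2 -> 3.
New components: {0,5} {1} {2,3,4}
Are 1 and 4 in the same component? no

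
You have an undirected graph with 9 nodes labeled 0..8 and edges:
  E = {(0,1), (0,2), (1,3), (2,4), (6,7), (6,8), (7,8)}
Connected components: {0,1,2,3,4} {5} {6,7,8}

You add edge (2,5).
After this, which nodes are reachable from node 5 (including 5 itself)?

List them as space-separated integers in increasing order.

Before: nodes reachable from 5: {5}
Adding (2,5): merges 5's component with another. Reachability grows.
After: nodes reachable from 5: {0,1,2,3,4,5}

Answer: 0 1 2 3 4 5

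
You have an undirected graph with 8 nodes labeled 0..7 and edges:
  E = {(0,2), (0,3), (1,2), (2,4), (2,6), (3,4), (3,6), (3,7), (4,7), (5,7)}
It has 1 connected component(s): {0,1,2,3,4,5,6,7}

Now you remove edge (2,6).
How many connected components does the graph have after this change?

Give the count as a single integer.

Answer: 1

Derivation:
Initial component count: 1
Remove (2,6): not a bridge. Count unchanged: 1.
  After removal, components: {0,1,2,3,4,5,6,7}
New component count: 1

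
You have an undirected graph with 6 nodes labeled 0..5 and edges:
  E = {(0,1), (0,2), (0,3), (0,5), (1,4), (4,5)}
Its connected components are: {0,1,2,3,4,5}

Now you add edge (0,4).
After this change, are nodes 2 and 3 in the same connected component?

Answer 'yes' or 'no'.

Initial components: {0,1,2,3,4,5}
Adding edge (0,4): both already in same component {0,1,2,3,4,5}. No change.
New components: {0,1,2,3,4,5}
Are 2 and 3 in the same component? yes

Answer: yes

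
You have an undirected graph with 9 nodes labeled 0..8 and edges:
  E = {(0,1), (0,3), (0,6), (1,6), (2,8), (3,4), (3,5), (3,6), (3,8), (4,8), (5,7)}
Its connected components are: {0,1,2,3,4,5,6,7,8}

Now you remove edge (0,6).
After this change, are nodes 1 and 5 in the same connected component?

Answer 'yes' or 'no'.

Answer: yes

Derivation:
Initial components: {0,1,2,3,4,5,6,7,8}
Removing edge (0,6): not a bridge — component count unchanged at 1.
New components: {0,1,2,3,4,5,6,7,8}
Are 1 and 5 in the same component? yes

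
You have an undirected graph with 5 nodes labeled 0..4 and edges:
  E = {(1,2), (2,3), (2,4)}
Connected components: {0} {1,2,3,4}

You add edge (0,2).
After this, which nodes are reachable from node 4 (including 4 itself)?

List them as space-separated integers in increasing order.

Answer: 0 1 2 3 4

Derivation:
Before: nodes reachable from 4: {1,2,3,4}
Adding (0,2): merges 4's component with another. Reachability grows.
After: nodes reachable from 4: {0,1,2,3,4}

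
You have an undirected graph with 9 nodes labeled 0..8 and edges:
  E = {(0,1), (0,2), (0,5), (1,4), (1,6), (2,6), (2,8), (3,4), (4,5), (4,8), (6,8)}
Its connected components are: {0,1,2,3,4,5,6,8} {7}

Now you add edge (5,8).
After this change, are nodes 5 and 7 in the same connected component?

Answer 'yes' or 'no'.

Answer: no

Derivation:
Initial components: {0,1,2,3,4,5,6,8} {7}
Adding edge (5,8): both already in same component {0,1,2,3,4,5,6,8}. No change.
New components: {0,1,2,3,4,5,6,8} {7}
Are 5 and 7 in the same component? no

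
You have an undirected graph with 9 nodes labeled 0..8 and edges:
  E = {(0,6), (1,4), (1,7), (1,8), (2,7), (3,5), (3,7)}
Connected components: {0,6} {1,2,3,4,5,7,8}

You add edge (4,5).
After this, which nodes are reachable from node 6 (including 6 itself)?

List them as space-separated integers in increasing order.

Answer: 0 6

Derivation:
Before: nodes reachable from 6: {0,6}
Adding (4,5): both endpoints already in same component. Reachability from 6 unchanged.
After: nodes reachable from 6: {0,6}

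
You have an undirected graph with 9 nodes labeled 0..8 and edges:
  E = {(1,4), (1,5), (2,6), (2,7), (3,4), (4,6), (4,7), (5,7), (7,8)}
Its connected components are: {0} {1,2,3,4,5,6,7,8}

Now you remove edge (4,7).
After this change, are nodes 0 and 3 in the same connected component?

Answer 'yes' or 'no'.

Answer: no

Derivation:
Initial components: {0} {1,2,3,4,5,6,7,8}
Removing edge (4,7): not a bridge — component count unchanged at 2.
New components: {0} {1,2,3,4,5,6,7,8}
Are 0 and 3 in the same component? no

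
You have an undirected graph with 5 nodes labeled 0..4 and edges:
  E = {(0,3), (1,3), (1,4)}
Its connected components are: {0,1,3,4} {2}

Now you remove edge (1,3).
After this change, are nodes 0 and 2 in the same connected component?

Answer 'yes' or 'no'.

Initial components: {0,1,3,4} {2}
Removing edge (1,3): it was a bridge — component count 2 -> 3.
New components: {0,3} {1,4} {2}
Are 0 and 2 in the same component? no

Answer: no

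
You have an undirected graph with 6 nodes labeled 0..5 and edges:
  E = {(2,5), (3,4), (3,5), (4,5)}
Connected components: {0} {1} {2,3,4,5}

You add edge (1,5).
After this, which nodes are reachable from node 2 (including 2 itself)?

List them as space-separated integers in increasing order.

Before: nodes reachable from 2: {2,3,4,5}
Adding (1,5): merges 2's component with another. Reachability grows.
After: nodes reachable from 2: {1,2,3,4,5}

Answer: 1 2 3 4 5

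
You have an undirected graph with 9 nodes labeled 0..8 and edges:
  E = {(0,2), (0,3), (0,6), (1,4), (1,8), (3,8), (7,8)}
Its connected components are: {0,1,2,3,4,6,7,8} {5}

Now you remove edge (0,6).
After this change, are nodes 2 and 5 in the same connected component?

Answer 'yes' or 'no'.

Initial components: {0,1,2,3,4,6,7,8} {5}
Removing edge (0,6): it was a bridge — component count 2 -> 3.
New components: {0,1,2,3,4,7,8} {5} {6}
Are 2 and 5 in the same component? no

Answer: no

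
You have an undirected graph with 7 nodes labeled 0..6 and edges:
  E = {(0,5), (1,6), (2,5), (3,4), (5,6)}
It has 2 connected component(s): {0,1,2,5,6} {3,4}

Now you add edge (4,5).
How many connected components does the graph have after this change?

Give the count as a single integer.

Initial component count: 2
Add (4,5): merges two components. Count decreases: 2 -> 1.
New component count: 1

Answer: 1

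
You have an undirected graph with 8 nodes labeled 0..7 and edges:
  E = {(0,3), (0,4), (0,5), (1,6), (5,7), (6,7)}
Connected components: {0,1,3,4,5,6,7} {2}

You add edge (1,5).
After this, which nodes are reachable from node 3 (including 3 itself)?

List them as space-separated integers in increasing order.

Answer: 0 1 3 4 5 6 7

Derivation:
Before: nodes reachable from 3: {0,1,3,4,5,6,7}
Adding (1,5): both endpoints already in same component. Reachability from 3 unchanged.
After: nodes reachable from 3: {0,1,3,4,5,6,7}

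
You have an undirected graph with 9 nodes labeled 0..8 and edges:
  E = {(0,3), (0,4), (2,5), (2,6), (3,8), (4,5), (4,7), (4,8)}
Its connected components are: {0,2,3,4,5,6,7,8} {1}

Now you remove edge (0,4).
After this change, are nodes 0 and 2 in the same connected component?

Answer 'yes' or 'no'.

Initial components: {0,2,3,4,5,6,7,8} {1}
Removing edge (0,4): not a bridge — component count unchanged at 2.
New components: {0,2,3,4,5,6,7,8} {1}
Are 0 and 2 in the same component? yes

Answer: yes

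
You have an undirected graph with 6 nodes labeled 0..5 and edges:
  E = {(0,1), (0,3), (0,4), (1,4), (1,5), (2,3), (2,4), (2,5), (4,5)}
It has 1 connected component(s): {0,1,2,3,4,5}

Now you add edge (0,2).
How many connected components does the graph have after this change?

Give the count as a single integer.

Answer: 1

Derivation:
Initial component count: 1
Add (0,2): endpoints already in same component. Count unchanged: 1.
New component count: 1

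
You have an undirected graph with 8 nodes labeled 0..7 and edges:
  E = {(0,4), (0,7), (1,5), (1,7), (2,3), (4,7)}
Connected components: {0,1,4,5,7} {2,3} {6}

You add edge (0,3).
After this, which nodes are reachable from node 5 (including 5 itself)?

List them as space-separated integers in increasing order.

Before: nodes reachable from 5: {0,1,4,5,7}
Adding (0,3): merges 5's component with another. Reachability grows.
After: nodes reachable from 5: {0,1,2,3,4,5,7}

Answer: 0 1 2 3 4 5 7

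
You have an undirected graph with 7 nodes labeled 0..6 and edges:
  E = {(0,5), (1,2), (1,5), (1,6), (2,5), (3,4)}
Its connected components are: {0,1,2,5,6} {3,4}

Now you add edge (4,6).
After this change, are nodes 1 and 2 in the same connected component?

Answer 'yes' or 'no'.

Initial components: {0,1,2,5,6} {3,4}
Adding edge (4,6): merges {3,4} and {0,1,2,5,6}.
New components: {0,1,2,3,4,5,6}
Are 1 and 2 in the same component? yes

Answer: yes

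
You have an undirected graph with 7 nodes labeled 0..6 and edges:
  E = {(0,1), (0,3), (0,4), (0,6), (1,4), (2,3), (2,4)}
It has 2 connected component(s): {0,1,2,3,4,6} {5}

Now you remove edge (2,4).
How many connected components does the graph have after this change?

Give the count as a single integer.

Answer: 2

Derivation:
Initial component count: 2
Remove (2,4): not a bridge. Count unchanged: 2.
  After removal, components: {0,1,2,3,4,6} {5}
New component count: 2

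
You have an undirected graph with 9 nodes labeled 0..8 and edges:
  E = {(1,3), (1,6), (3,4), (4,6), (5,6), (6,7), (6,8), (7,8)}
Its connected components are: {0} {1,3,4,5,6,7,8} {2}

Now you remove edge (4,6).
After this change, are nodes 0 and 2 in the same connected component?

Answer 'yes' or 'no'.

Initial components: {0} {1,3,4,5,6,7,8} {2}
Removing edge (4,6): not a bridge — component count unchanged at 3.
New components: {0} {1,3,4,5,6,7,8} {2}
Are 0 and 2 in the same component? no

Answer: no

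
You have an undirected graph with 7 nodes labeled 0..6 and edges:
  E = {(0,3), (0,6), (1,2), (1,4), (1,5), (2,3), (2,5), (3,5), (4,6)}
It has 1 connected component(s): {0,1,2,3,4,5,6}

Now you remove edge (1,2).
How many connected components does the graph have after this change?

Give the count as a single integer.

Initial component count: 1
Remove (1,2): not a bridge. Count unchanged: 1.
  After removal, components: {0,1,2,3,4,5,6}
New component count: 1

Answer: 1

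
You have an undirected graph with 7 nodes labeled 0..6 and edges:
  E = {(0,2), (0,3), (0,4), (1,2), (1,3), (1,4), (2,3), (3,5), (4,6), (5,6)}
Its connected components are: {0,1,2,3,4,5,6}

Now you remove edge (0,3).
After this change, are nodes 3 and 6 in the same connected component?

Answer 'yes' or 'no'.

Answer: yes

Derivation:
Initial components: {0,1,2,3,4,5,6}
Removing edge (0,3): not a bridge — component count unchanged at 1.
New components: {0,1,2,3,4,5,6}
Are 3 and 6 in the same component? yes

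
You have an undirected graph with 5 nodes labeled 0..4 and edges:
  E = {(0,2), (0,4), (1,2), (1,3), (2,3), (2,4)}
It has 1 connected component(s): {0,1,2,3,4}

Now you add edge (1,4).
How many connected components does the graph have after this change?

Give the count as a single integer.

Answer: 1

Derivation:
Initial component count: 1
Add (1,4): endpoints already in same component. Count unchanged: 1.
New component count: 1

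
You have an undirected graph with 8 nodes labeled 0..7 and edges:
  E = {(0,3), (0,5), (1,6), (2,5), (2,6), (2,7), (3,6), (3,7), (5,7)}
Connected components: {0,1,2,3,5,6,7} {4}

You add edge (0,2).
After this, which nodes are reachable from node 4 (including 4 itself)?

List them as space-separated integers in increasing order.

Before: nodes reachable from 4: {4}
Adding (0,2): both endpoints already in same component. Reachability from 4 unchanged.
After: nodes reachable from 4: {4}

Answer: 4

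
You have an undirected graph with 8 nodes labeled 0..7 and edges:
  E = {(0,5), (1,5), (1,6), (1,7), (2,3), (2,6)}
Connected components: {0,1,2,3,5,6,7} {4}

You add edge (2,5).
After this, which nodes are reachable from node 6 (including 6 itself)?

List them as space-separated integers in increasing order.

Answer: 0 1 2 3 5 6 7

Derivation:
Before: nodes reachable from 6: {0,1,2,3,5,6,7}
Adding (2,5): both endpoints already in same component. Reachability from 6 unchanged.
After: nodes reachable from 6: {0,1,2,3,5,6,7}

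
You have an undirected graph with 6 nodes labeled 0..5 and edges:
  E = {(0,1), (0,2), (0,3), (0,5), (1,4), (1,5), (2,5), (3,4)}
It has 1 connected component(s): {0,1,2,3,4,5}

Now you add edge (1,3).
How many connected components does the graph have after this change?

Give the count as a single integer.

Initial component count: 1
Add (1,3): endpoints already in same component. Count unchanged: 1.
New component count: 1

Answer: 1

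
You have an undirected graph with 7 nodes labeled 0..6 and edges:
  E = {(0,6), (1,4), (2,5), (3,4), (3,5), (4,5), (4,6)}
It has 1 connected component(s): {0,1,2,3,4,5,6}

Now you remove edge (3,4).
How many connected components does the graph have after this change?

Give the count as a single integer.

Initial component count: 1
Remove (3,4): not a bridge. Count unchanged: 1.
  After removal, components: {0,1,2,3,4,5,6}
New component count: 1

Answer: 1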